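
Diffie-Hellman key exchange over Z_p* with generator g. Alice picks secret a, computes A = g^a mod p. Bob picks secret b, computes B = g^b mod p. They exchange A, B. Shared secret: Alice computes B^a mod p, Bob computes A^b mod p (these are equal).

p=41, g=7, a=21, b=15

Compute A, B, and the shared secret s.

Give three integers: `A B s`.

Answer: 34 14 27

Derivation:
A = 7^21 mod 41  (bits of 21 = 10101)
  bit 0 = 1: r = r^2 * 7 mod 41 = 1^2 * 7 = 1*7 = 7
  bit 1 = 0: r = r^2 mod 41 = 7^2 = 8
  bit 2 = 1: r = r^2 * 7 mod 41 = 8^2 * 7 = 23*7 = 38
  bit 3 = 0: r = r^2 mod 41 = 38^2 = 9
  bit 4 = 1: r = r^2 * 7 mod 41 = 9^2 * 7 = 40*7 = 34
  -> A = 34
B = 7^15 mod 41  (bits of 15 = 1111)
  bit 0 = 1: r = r^2 * 7 mod 41 = 1^2 * 7 = 1*7 = 7
  bit 1 = 1: r = r^2 * 7 mod 41 = 7^2 * 7 = 8*7 = 15
  bit 2 = 1: r = r^2 * 7 mod 41 = 15^2 * 7 = 20*7 = 17
  bit 3 = 1: r = r^2 * 7 mod 41 = 17^2 * 7 = 2*7 = 14
  -> B = 14
s = B^a = 14^21 mod 41  (bits of 21 = 10101)
  bit 0 = 1: r = r^2 * 14 mod 41 = 1^2 * 14 = 1*14 = 14
  bit 1 = 0: r = r^2 mod 41 = 14^2 = 32
  bit 2 = 1: r = r^2 * 14 mod 41 = 32^2 * 14 = 40*14 = 27
  bit 3 = 0: r = r^2 mod 41 = 27^2 = 32
  bit 4 = 1: r = r^2 * 14 mod 41 = 32^2 * 14 = 40*14 = 27
  -> s = B^a = 27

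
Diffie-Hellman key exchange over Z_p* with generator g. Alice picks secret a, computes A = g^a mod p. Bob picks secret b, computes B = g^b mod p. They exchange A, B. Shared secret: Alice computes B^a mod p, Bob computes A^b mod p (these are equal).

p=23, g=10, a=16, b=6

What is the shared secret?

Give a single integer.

A = 10^16 mod 23  (bits of 16 = 10000)
  bit 0 = 1: r = r^2 * 10 mod 23 = 1^2 * 10 = 1*10 = 10
  bit 1 = 0: r = r^2 mod 23 = 10^2 = 8
  bit 2 = 0: r = r^2 mod 23 = 8^2 = 18
  bit 3 = 0: r = r^2 mod 23 = 18^2 = 2
  bit 4 = 0: r = r^2 mod 23 = 2^2 = 4
  -> A = 4
B = 10^6 mod 23  (bits of 6 = 110)
  bit 0 = 1: r = r^2 * 10 mod 23 = 1^2 * 10 = 1*10 = 10
  bit 1 = 1: r = r^2 * 10 mod 23 = 10^2 * 10 = 8*10 = 11
  bit 2 = 0: r = r^2 mod 23 = 11^2 = 6
  -> B = 6
s = B^a = 6^16 mod 23  (bits of 16 = 10000)
  bit 0 = 1: r = r^2 * 6 mod 23 = 1^2 * 6 = 1*6 = 6
  bit 1 = 0: r = r^2 mod 23 = 6^2 = 13
  bit 2 = 0: r = r^2 mod 23 = 13^2 = 8
  bit 3 = 0: r = r^2 mod 23 = 8^2 = 18
  bit 4 = 0: r = r^2 mod 23 = 18^2 = 2
  -> s = B^a = 2

Answer: 2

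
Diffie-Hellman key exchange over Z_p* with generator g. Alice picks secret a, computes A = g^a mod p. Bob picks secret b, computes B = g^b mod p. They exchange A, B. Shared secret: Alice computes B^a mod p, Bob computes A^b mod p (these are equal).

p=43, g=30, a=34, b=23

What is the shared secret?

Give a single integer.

A = 30^34 mod 43  (bits of 34 = 100010)
  bit 0 = 1: r = r^2 * 30 mod 43 = 1^2 * 30 = 1*30 = 30
  bit 1 = 0: r = r^2 mod 43 = 30^2 = 40
  bit 2 = 0: r = r^2 mod 43 = 40^2 = 9
  bit 3 = 0: r = r^2 mod 43 = 9^2 = 38
  bit 4 = 1: r = r^2 * 30 mod 43 = 38^2 * 30 = 25*30 = 19
  bit 5 = 0: r = r^2 mod 43 = 19^2 = 17
  -> A = 17
B = 30^23 mod 43  (bits of 23 = 10111)
  bit 0 = 1: r = r^2 * 30 mod 43 = 1^2 * 30 = 1*30 = 30
  bit 1 = 0: r = r^2 mod 43 = 30^2 = 40
  bit 2 = 1: r = r^2 * 30 mod 43 = 40^2 * 30 = 9*30 = 12
  bit 3 = 1: r = r^2 * 30 mod 43 = 12^2 * 30 = 15*30 = 20
  bit 4 = 1: r = r^2 * 30 mod 43 = 20^2 * 30 = 13*30 = 3
  -> B = 3
s = B^a = 3^34 mod 43  (bits of 34 = 100010)
  bit 0 = 1: r = r^2 * 3 mod 43 = 1^2 * 3 = 1*3 = 3
  bit 1 = 0: r = r^2 mod 43 = 3^2 = 9
  bit 2 = 0: r = r^2 mod 43 = 9^2 = 38
  bit 3 = 0: r = r^2 mod 43 = 38^2 = 25
  bit 4 = 1: r = r^2 * 3 mod 43 = 25^2 * 3 = 23*3 = 26
  bit 5 = 0: r = r^2 mod 43 = 26^2 = 31
  -> s = B^a = 31

Answer: 31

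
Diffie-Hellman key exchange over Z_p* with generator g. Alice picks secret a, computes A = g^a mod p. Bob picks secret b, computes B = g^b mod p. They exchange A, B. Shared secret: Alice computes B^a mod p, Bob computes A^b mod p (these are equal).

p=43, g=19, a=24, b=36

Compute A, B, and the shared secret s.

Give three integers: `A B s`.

Answer: 21 4 21

Derivation:
A = 19^24 mod 43  (bits of 24 = 11000)
  bit 0 = 1: r = r^2 * 19 mod 43 = 1^2 * 19 = 1*19 = 19
  bit 1 = 1: r = r^2 * 19 mod 43 = 19^2 * 19 = 17*19 = 22
  bit 2 = 0: r = r^2 mod 43 = 22^2 = 11
  bit 3 = 0: r = r^2 mod 43 = 11^2 = 35
  bit 4 = 0: r = r^2 mod 43 = 35^2 = 21
  -> A = 21
B = 19^36 mod 43  (bits of 36 = 100100)
  bit 0 = 1: r = r^2 * 19 mod 43 = 1^2 * 19 = 1*19 = 19
  bit 1 = 0: r = r^2 mod 43 = 19^2 = 17
  bit 2 = 0: r = r^2 mod 43 = 17^2 = 31
  bit 3 = 1: r = r^2 * 19 mod 43 = 31^2 * 19 = 15*19 = 27
  bit 4 = 0: r = r^2 mod 43 = 27^2 = 41
  bit 5 = 0: r = r^2 mod 43 = 41^2 = 4
  -> B = 4
s = B^a = 4^24 mod 43  (bits of 24 = 11000)
  bit 0 = 1: r = r^2 * 4 mod 43 = 1^2 * 4 = 1*4 = 4
  bit 1 = 1: r = r^2 * 4 mod 43 = 4^2 * 4 = 16*4 = 21
  bit 2 = 0: r = r^2 mod 43 = 21^2 = 11
  bit 3 = 0: r = r^2 mod 43 = 11^2 = 35
  bit 4 = 0: r = r^2 mod 43 = 35^2 = 21
  -> s = B^a = 21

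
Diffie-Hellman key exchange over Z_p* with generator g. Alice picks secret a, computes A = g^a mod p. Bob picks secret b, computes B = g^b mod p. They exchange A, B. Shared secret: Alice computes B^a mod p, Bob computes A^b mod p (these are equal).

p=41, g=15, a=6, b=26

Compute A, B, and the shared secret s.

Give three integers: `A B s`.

A = 15^6 mod 41  (bits of 6 = 110)
  bit 0 = 1: r = r^2 * 15 mod 41 = 1^2 * 15 = 1*15 = 15
  bit 1 = 1: r = r^2 * 15 mod 41 = 15^2 * 15 = 20*15 = 13
  bit 2 = 0: r = r^2 mod 41 = 13^2 = 5
  -> A = 5
B = 15^26 mod 41  (bits of 26 = 11010)
  bit 0 = 1: r = r^2 * 15 mod 41 = 1^2 * 15 = 1*15 = 15
  bit 1 = 1: r = r^2 * 15 mod 41 = 15^2 * 15 = 20*15 = 13
  bit 2 = 0: r = r^2 mod 41 = 13^2 = 5
  bit 3 = 1: r = r^2 * 15 mod 41 = 5^2 * 15 = 25*15 = 6
  bit 4 = 0: r = r^2 mod 41 = 6^2 = 36
  -> B = 36
s = B^a = 36^6 mod 41  (bits of 6 = 110)
  bit 0 = 1: r = r^2 * 36 mod 41 = 1^2 * 36 = 1*36 = 36
  bit 1 = 1: r = r^2 * 36 mod 41 = 36^2 * 36 = 25*36 = 39
  bit 2 = 0: r = r^2 mod 41 = 39^2 = 4
  -> s = B^a = 4

Answer: 5 36 4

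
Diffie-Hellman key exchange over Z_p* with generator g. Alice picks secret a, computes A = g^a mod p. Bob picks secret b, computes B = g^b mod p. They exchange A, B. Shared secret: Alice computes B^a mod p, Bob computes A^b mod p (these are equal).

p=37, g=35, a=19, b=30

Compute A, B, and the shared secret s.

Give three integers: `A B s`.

A = 35^19 mod 37  (bits of 19 = 10011)
  bit 0 = 1: r = r^2 * 35 mod 37 = 1^2 * 35 = 1*35 = 35
  bit 1 = 0: r = r^2 mod 37 = 35^2 = 4
  bit 2 = 0: r = r^2 mod 37 = 4^2 = 16
  bit 3 = 1: r = r^2 * 35 mod 37 = 16^2 * 35 = 34*35 = 6
  bit 4 = 1: r = r^2 * 35 mod 37 = 6^2 * 35 = 36*35 = 2
  -> A = 2
B = 35^30 mod 37  (bits of 30 = 11110)
  bit 0 = 1: r = r^2 * 35 mod 37 = 1^2 * 35 = 1*35 = 35
  bit 1 = 1: r = r^2 * 35 mod 37 = 35^2 * 35 = 4*35 = 29
  bit 2 = 1: r = r^2 * 35 mod 37 = 29^2 * 35 = 27*35 = 20
  bit 3 = 1: r = r^2 * 35 mod 37 = 20^2 * 35 = 30*35 = 14
  bit 4 = 0: r = r^2 mod 37 = 14^2 = 11
  -> B = 11
s = B^a = 11^19 mod 37  (bits of 19 = 10011)
  bit 0 = 1: r = r^2 * 11 mod 37 = 1^2 * 11 = 1*11 = 11
  bit 1 = 0: r = r^2 mod 37 = 11^2 = 10
  bit 2 = 0: r = r^2 mod 37 = 10^2 = 26
  bit 3 = 1: r = r^2 * 11 mod 37 = 26^2 * 11 = 10*11 = 36
  bit 4 = 1: r = r^2 * 11 mod 37 = 36^2 * 11 = 1*11 = 11
  -> s = B^a = 11

Answer: 2 11 11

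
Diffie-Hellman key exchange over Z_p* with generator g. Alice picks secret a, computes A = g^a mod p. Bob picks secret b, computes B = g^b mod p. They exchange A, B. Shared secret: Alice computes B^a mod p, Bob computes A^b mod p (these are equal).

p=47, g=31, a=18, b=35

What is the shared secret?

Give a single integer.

Answer: 14

Derivation:
A = 31^18 mod 47  (bits of 18 = 10010)
  bit 0 = 1: r = r^2 * 31 mod 47 = 1^2 * 31 = 1*31 = 31
  bit 1 = 0: r = r^2 mod 47 = 31^2 = 21
  bit 2 = 0: r = r^2 mod 47 = 21^2 = 18
  bit 3 = 1: r = r^2 * 31 mod 47 = 18^2 * 31 = 42*31 = 33
  bit 4 = 0: r = r^2 mod 47 = 33^2 = 8
  -> A = 8
B = 31^35 mod 47  (bits of 35 = 100011)
  bit 0 = 1: r = r^2 * 31 mod 47 = 1^2 * 31 = 1*31 = 31
  bit 1 = 0: r = r^2 mod 47 = 31^2 = 21
  bit 2 = 0: r = r^2 mod 47 = 21^2 = 18
  bit 3 = 0: r = r^2 mod 47 = 18^2 = 42
  bit 4 = 1: r = r^2 * 31 mod 47 = 42^2 * 31 = 25*31 = 23
  bit 5 = 1: r = r^2 * 31 mod 47 = 23^2 * 31 = 12*31 = 43
  -> B = 43
s = B^a = 43^18 mod 47  (bits of 18 = 10010)
  bit 0 = 1: r = r^2 * 43 mod 47 = 1^2 * 43 = 1*43 = 43
  bit 1 = 0: r = r^2 mod 47 = 43^2 = 16
  bit 2 = 0: r = r^2 mod 47 = 16^2 = 21
  bit 3 = 1: r = r^2 * 43 mod 47 = 21^2 * 43 = 18*43 = 22
  bit 4 = 0: r = r^2 mod 47 = 22^2 = 14
  -> s = B^a = 14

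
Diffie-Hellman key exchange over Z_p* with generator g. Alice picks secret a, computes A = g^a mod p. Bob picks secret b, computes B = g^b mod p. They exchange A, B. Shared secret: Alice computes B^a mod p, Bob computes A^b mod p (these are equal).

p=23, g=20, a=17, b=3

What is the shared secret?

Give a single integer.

Answer: 21

Derivation:
A = 20^17 mod 23  (bits of 17 = 10001)
  bit 0 = 1: r = r^2 * 20 mod 23 = 1^2 * 20 = 1*20 = 20
  bit 1 = 0: r = r^2 mod 23 = 20^2 = 9
  bit 2 = 0: r = r^2 mod 23 = 9^2 = 12
  bit 3 = 0: r = r^2 mod 23 = 12^2 = 6
  bit 4 = 1: r = r^2 * 20 mod 23 = 6^2 * 20 = 13*20 = 7
  -> A = 7
B = 20^3 mod 23  (bits of 3 = 11)
  bit 0 = 1: r = r^2 * 20 mod 23 = 1^2 * 20 = 1*20 = 20
  bit 1 = 1: r = r^2 * 20 mod 23 = 20^2 * 20 = 9*20 = 19
  -> B = 19
s = B^a = 19^17 mod 23  (bits of 17 = 10001)
  bit 0 = 1: r = r^2 * 19 mod 23 = 1^2 * 19 = 1*19 = 19
  bit 1 = 0: r = r^2 mod 23 = 19^2 = 16
  bit 2 = 0: r = r^2 mod 23 = 16^2 = 3
  bit 3 = 0: r = r^2 mod 23 = 3^2 = 9
  bit 4 = 1: r = r^2 * 19 mod 23 = 9^2 * 19 = 12*19 = 21
  -> s = B^a = 21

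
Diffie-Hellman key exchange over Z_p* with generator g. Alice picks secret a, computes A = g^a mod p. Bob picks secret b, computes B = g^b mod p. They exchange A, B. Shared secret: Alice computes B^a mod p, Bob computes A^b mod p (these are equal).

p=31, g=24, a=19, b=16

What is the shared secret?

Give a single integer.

Answer: 14

Derivation:
A = 24^19 mod 31  (bits of 19 = 10011)
  bit 0 = 1: r = r^2 * 24 mod 31 = 1^2 * 24 = 1*24 = 24
  bit 1 = 0: r = r^2 mod 31 = 24^2 = 18
  bit 2 = 0: r = r^2 mod 31 = 18^2 = 14
  bit 3 = 1: r = r^2 * 24 mod 31 = 14^2 * 24 = 10*24 = 23
  bit 4 = 1: r = r^2 * 24 mod 31 = 23^2 * 24 = 2*24 = 17
  -> A = 17
B = 24^16 mod 31  (bits of 16 = 10000)
  bit 0 = 1: r = r^2 * 24 mod 31 = 1^2 * 24 = 1*24 = 24
  bit 1 = 0: r = r^2 mod 31 = 24^2 = 18
  bit 2 = 0: r = r^2 mod 31 = 18^2 = 14
  bit 3 = 0: r = r^2 mod 31 = 14^2 = 10
  bit 4 = 0: r = r^2 mod 31 = 10^2 = 7
  -> B = 7
s = B^a = 7^19 mod 31  (bits of 19 = 10011)
  bit 0 = 1: r = r^2 * 7 mod 31 = 1^2 * 7 = 1*7 = 7
  bit 1 = 0: r = r^2 mod 31 = 7^2 = 18
  bit 2 = 0: r = r^2 mod 31 = 18^2 = 14
  bit 3 = 1: r = r^2 * 7 mod 31 = 14^2 * 7 = 10*7 = 8
  bit 4 = 1: r = r^2 * 7 mod 31 = 8^2 * 7 = 2*7 = 14
  -> s = B^a = 14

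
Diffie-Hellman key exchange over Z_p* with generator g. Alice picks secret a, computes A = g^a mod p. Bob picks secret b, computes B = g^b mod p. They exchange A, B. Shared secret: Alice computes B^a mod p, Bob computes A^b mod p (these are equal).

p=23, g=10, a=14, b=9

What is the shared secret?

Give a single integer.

A = 10^14 mod 23  (bits of 14 = 1110)
  bit 0 = 1: r = r^2 * 10 mod 23 = 1^2 * 10 = 1*10 = 10
  bit 1 = 1: r = r^2 * 10 mod 23 = 10^2 * 10 = 8*10 = 11
  bit 2 = 1: r = r^2 * 10 mod 23 = 11^2 * 10 = 6*10 = 14
  bit 3 = 0: r = r^2 mod 23 = 14^2 = 12
  -> A = 12
B = 10^9 mod 23  (bits of 9 = 1001)
  bit 0 = 1: r = r^2 * 10 mod 23 = 1^2 * 10 = 1*10 = 10
  bit 1 = 0: r = r^2 mod 23 = 10^2 = 8
  bit 2 = 0: r = r^2 mod 23 = 8^2 = 18
  bit 3 = 1: r = r^2 * 10 mod 23 = 18^2 * 10 = 2*10 = 20
  -> B = 20
s = B^a = 20^14 mod 23  (bits of 14 = 1110)
  bit 0 = 1: r = r^2 * 20 mod 23 = 1^2 * 20 = 1*20 = 20
  bit 1 = 1: r = r^2 * 20 mod 23 = 20^2 * 20 = 9*20 = 19
  bit 2 = 1: r = r^2 * 20 mod 23 = 19^2 * 20 = 16*20 = 21
  bit 3 = 0: r = r^2 mod 23 = 21^2 = 4
  -> s = B^a = 4

Answer: 4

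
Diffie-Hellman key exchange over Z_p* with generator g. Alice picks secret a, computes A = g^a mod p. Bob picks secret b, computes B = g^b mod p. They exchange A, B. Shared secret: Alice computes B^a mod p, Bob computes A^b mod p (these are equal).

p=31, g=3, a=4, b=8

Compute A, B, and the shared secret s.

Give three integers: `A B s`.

A = 3^4 mod 31  (bits of 4 = 100)
  bit 0 = 1: r = r^2 * 3 mod 31 = 1^2 * 3 = 1*3 = 3
  bit 1 = 0: r = r^2 mod 31 = 3^2 = 9
  bit 2 = 0: r = r^2 mod 31 = 9^2 = 19
  -> A = 19
B = 3^8 mod 31  (bits of 8 = 1000)
  bit 0 = 1: r = r^2 * 3 mod 31 = 1^2 * 3 = 1*3 = 3
  bit 1 = 0: r = r^2 mod 31 = 3^2 = 9
  bit 2 = 0: r = r^2 mod 31 = 9^2 = 19
  bit 3 = 0: r = r^2 mod 31 = 19^2 = 20
  -> B = 20
s = B^a = 20^4 mod 31  (bits of 4 = 100)
  bit 0 = 1: r = r^2 * 20 mod 31 = 1^2 * 20 = 1*20 = 20
  bit 1 = 0: r = r^2 mod 31 = 20^2 = 28
  bit 2 = 0: r = r^2 mod 31 = 28^2 = 9
  -> s = B^a = 9

Answer: 19 20 9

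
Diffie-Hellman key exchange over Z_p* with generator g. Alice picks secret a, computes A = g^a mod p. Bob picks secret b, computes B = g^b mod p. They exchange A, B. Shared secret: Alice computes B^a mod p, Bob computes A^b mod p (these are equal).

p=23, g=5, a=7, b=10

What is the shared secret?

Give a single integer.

Answer: 4

Derivation:
A = 5^7 mod 23  (bits of 7 = 111)
  bit 0 = 1: r = r^2 * 5 mod 23 = 1^2 * 5 = 1*5 = 5
  bit 1 = 1: r = r^2 * 5 mod 23 = 5^2 * 5 = 2*5 = 10
  bit 2 = 1: r = r^2 * 5 mod 23 = 10^2 * 5 = 8*5 = 17
  -> A = 17
B = 5^10 mod 23  (bits of 10 = 1010)
  bit 0 = 1: r = r^2 * 5 mod 23 = 1^2 * 5 = 1*5 = 5
  bit 1 = 0: r = r^2 mod 23 = 5^2 = 2
  bit 2 = 1: r = r^2 * 5 mod 23 = 2^2 * 5 = 4*5 = 20
  bit 3 = 0: r = r^2 mod 23 = 20^2 = 9
  -> B = 9
s = B^a = 9^7 mod 23  (bits of 7 = 111)
  bit 0 = 1: r = r^2 * 9 mod 23 = 1^2 * 9 = 1*9 = 9
  bit 1 = 1: r = r^2 * 9 mod 23 = 9^2 * 9 = 12*9 = 16
  bit 2 = 1: r = r^2 * 9 mod 23 = 16^2 * 9 = 3*9 = 4
  -> s = B^a = 4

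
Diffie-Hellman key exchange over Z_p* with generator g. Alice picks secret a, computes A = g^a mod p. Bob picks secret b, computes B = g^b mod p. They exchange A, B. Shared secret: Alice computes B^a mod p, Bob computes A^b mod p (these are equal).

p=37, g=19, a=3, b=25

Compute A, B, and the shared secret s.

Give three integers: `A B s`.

A = 19^3 mod 37  (bits of 3 = 11)
  bit 0 = 1: r = r^2 * 19 mod 37 = 1^2 * 19 = 1*19 = 19
  bit 1 = 1: r = r^2 * 19 mod 37 = 19^2 * 19 = 28*19 = 14
  -> A = 14
B = 19^25 mod 37  (bits of 25 = 11001)
  bit 0 = 1: r = r^2 * 19 mod 37 = 1^2 * 19 = 1*19 = 19
  bit 1 = 1: r = r^2 * 19 mod 37 = 19^2 * 19 = 28*19 = 14
  bit 2 = 0: r = r^2 mod 37 = 14^2 = 11
  bit 3 = 0: r = r^2 mod 37 = 11^2 = 10
  bit 4 = 1: r = r^2 * 19 mod 37 = 10^2 * 19 = 26*19 = 13
  -> B = 13
s = B^a = 13^3 mod 37  (bits of 3 = 11)
  bit 0 = 1: r = r^2 * 13 mod 37 = 1^2 * 13 = 1*13 = 13
  bit 1 = 1: r = r^2 * 13 mod 37 = 13^2 * 13 = 21*13 = 14
  -> s = B^a = 14

Answer: 14 13 14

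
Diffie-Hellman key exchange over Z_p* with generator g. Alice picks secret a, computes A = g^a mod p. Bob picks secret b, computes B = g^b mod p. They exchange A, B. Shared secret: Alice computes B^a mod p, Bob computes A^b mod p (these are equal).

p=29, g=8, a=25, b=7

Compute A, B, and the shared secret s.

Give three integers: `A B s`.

A = 8^25 mod 29  (bits of 25 = 11001)
  bit 0 = 1: r = r^2 * 8 mod 29 = 1^2 * 8 = 1*8 = 8
  bit 1 = 1: r = r^2 * 8 mod 29 = 8^2 * 8 = 6*8 = 19
  bit 2 = 0: r = r^2 mod 29 = 19^2 = 13
  bit 3 = 0: r = r^2 mod 29 = 13^2 = 24
  bit 4 = 1: r = r^2 * 8 mod 29 = 24^2 * 8 = 25*8 = 26
  -> A = 26
B = 8^7 mod 29  (bits of 7 = 111)
  bit 0 = 1: r = r^2 * 8 mod 29 = 1^2 * 8 = 1*8 = 8
  bit 1 = 1: r = r^2 * 8 mod 29 = 8^2 * 8 = 6*8 = 19
  bit 2 = 1: r = r^2 * 8 mod 29 = 19^2 * 8 = 13*8 = 17
  -> B = 17
s = B^a = 17^25 mod 29  (bits of 25 = 11001)
  bit 0 = 1: r = r^2 * 17 mod 29 = 1^2 * 17 = 1*17 = 17
  bit 1 = 1: r = r^2 * 17 mod 29 = 17^2 * 17 = 28*17 = 12
  bit 2 = 0: r = r^2 mod 29 = 12^2 = 28
  bit 3 = 0: r = r^2 mod 29 = 28^2 = 1
  bit 4 = 1: r = r^2 * 17 mod 29 = 1^2 * 17 = 1*17 = 17
  -> s = B^a = 17

Answer: 26 17 17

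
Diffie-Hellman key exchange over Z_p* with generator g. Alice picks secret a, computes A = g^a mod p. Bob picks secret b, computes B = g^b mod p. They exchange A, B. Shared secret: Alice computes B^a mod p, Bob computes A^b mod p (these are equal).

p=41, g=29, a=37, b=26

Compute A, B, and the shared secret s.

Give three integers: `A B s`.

Answer: 34 5 21

Derivation:
A = 29^37 mod 41  (bits of 37 = 100101)
  bit 0 = 1: r = r^2 * 29 mod 41 = 1^2 * 29 = 1*29 = 29
  bit 1 = 0: r = r^2 mod 41 = 29^2 = 21
  bit 2 = 0: r = r^2 mod 41 = 21^2 = 31
  bit 3 = 1: r = r^2 * 29 mod 41 = 31^2 * 29 = 18*29 = 30
  bit 4 = 0: r = r^2 mod 41 = 30^2 = 39
  bit 5 = 1: r = r^2 * 29 mod 41 = 39^2 * 29 = 4*29 = 34
  -> A = 34
B = 29^26 mod 41  (bits of 26 = 11010)
  bit 0 = 1: r = r^2 * 29 mod 41 = 1^2 * 29 = 1*29 = 29
  bit 1 = 1: r = r^2 * 29 mod 41 = 29^2 * 29 = 21*29 = 35
  bit 2 = 0: r = r^2 mod 41 = 35^2 = 36
  bit 3 = 1: r = r^2 * 29 mod 41 = 36^2 * 29 = 25*29 = 28
  bit 4 = 0: r = r^2 mod 41 = 28^2 = 5
  -> B = 5
s = B^a = 5^37 mod 41  (bits of 37 = 100101)
  bit 0 = 1: r = r^2 * 5 mod 41 = 1^2 * 5 = 1*5 = 5
  bit 1 = 0: r = r^2 mod 41 = 5^2 = 25
  bit 2 = 0: r = r^2 mod 41 = 25^2 = 10
  bit 3 = 1: r = r^2 * 5 mod 41 = 10^2 * 5 = 18*5 = 8
  bit 4 = 0: r = r^2 mod 41 = 8^2 = 23
  bit 5 = 1: r = r^2 * 5 mod 41 = 23^2 * 5 = 37*5 = 21
  -> s = B^a = 21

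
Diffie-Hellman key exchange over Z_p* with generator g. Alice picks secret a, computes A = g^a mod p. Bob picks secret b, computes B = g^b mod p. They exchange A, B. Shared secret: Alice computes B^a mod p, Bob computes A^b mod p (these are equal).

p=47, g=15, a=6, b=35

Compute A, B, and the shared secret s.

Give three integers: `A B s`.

A = 15^6 mod 47  (bits of 6 = 110)
  bit 0 = 1: r = r^2 * 15 mod 47 = 1^2 * 15 = 1*15 = 15
  bit 1 = 1: r = r^2 * 15 mod 47 = 15^2 * 15 = 37*15 = 38
  bit 2 = 0: r = r^2 mod 47 = 38^2 = 34
  -> A = 34
B = 15^35 mod 47  (bits of 35 = 100011)
  bit 0 = 1: r = r^2 * 15 mod 47 = 1^2 * 15 = 1*15 = 15
  bit 1 = 0: r = r^2 mod 47 = 15^2 = 37
  bit 2 = 0: r = r^2 mod 47 = 37^2 = 6
  bit 3 = 0: r = r^2 mod 47 = 6^2 = 36
  bit 4 = 1: r = r^2 * 15 mod 47 = 36^2 * 15 = 27*15 = 29
  bit 5 = 1: r = r^2 * 15 mod 47 = 29^2 * 15 = 42*15 = 19
  -> B = 19
s = B^a = 19^6 mod 47  (bits of 6 = 110)
  bit 0 = 1: r = r^2 * 19 mod 47 = 1^2 * 19 = 1*19 = 19
  bit 1 = 1: r = r^2 * 19 mod 47 = 19^2 * 19 = 32*19 = 44
  bit 2 = 0: r = r^2 mod 47 = 44^2 = 9
  -> s = B^a = 9

Answer: 34 19 9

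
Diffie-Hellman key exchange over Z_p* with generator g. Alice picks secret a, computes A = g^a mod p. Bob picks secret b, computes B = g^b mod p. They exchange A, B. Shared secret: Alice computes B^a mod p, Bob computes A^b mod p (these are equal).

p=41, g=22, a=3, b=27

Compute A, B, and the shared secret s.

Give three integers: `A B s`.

A = 22^3 mod 41  (bits of 3 = 11)
  bit 0 = 1: r = r^2 * 22 mod 41 = 1^2 * 22 = 1*22 = 22
  bit 1 = 1: r = r^2 * 22 mod 41 = 22^2 * 22 = 33*22 = 29
  -> A = 29
B = 22^27 mod 41  (bits of 27 = 11011)
  bit 0 = 1: r = r^2 * 22 mod 41 = 1^2 * 22 = 1*22 = 22
  bit 1 = 1: r = r^2 * 22 mod 41 = 22^2 * 22 = 33*22 = 29
  bit 2 = 0: r = r^2 mod 41 = 29^2 = 21
  bit 3 = 1: r = r^2 * 22 mod 41 = 21^2 * 22 = 31*22 = 26
  bit 4 = 1: r = r^2 * 22 mod 41 = 26^2 * 22 = 20*22 = 30
  -> B = 30
s = B^a = 30^3 mod 41  (bits of 3 = 11)
  bit 0 = 1: r = r^2 * 30 mod 41 = 1^2 * 30 = 1*30 = 30
  bit 1 = 1: r = r^2 * 30 mod 41 = 30^2 * 30 = 39*30 = 22
  -> s = B^a = 22

Answer: 29 30 22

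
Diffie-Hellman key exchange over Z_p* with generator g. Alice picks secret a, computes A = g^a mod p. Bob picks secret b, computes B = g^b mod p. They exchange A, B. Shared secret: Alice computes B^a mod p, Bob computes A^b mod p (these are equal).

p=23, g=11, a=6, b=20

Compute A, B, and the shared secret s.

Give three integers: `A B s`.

Answer: 9 4 2

Derivation:
A = 11^6 mod 23  (bits of 6 = 110)
  bit 0 = 1: r = r^2 * 11 mod 23 = 1^2 * 11 = 1*11 = 11
  bit 1 = 1: r = r^2 * 11 mod 23 = 11^2 * 11 = 6*11 = 20
  bit 2 = 0: r = r^2 mod 23 = 20^2 = 9
  -> A = 9
B = 11^20 mod 23  (bits of 20 = 10100)
  bit 0 = 1: r = r^2 * 11 mod 23 = 1^2 * 11 = 1*11 = 11
  bit 1 = 0: r = r^2 mod 23 = 11^2 = 6
  bit 2 = 1: r = r^2 * 11 mod 23 = 6^2 * 11 = 13*11 = 5
  bit 3 = 0: r = r^2 mod 23 = 5^2 = 2
  bit 4 = 0: r = r^2 mod 23 = 2^2 = 4
  -> B = 4
s = B^a = 4^6 mod 23  (bits of 6 = 110)
  bit 0 = 1: r = r^2 * 4 mod 23 = 1^2 * 4 = 1*4 = 4
  bit 1 = 1: r = r^2 * 4 mod 23 = 4^2 * 4 = 16*4 = 18
  bit 2 = 0: r = r^2 mod 23 = 18^2 = 2
  -> s = B^a = 2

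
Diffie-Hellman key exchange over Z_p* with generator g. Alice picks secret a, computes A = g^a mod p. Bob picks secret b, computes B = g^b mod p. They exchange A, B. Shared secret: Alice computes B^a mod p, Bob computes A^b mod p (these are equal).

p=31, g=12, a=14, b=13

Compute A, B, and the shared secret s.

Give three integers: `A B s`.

Answer: 18 17 20

Derivation:
A = 12^14 mod 31  (bits of 14 = 1110)
  bit 0 = 1: r = r^2 * 12 mod 31 = 1^2 * 12 = 1*12 = 12
  bit 1 = 1: r = r^2 * 12 mod 31 = 12^2 * 12 = 20*12 = 23
  bit 2 = 1: r = r^2 * 12 mod 31 = 23^2 * 12 = 2*12 = 24
  bit 3 = 0: r = r^2 mod 31 = 24^2 = 18
  -> A = 18
B = 12^13 mod 31  (bits of 13 = 1101)
  bit 0 = 1: r = r^2 * 12 mod 31 = 1^2 * 12 = 1*12 = 12
  bit 1 = 1: r = r^2 * 12 mod 31 = 12^2 * 12 = 20*12 = 23
  bit 2 = 0: r = r^2 mod 31 = 23^2 = 2
  bit 3 = 1: r = r^2 * 12 mod 31 = 2^2 * 12 = 4*12 = 17
  -> B = 17
s = B^a = 17^14 mod 31  (bits of 14 = 1110)
  bit 0 = 1: r = r^2 * 17 mod 31 = 1^2 * 17 = 1*17 = 17
  bit 1 = 1: r = r^2 * 17 mod 31 = 17^2 * 17 = 10*17 = 15
  bit 2 = 1: r = r^2 * 17 mod 31 = 15^2 * 17 = 8*17 = 12
  bit 3 = 0: r = r^2 mod 31 = 12^2 = 20
  -> s = B^a = 20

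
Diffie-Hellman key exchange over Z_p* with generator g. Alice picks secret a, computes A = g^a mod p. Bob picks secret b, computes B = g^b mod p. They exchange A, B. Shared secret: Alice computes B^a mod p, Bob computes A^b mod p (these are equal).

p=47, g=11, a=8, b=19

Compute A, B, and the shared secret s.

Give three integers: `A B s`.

Answer: 12 45 21

Derivation:
A = 11^8 mod 47  (bits of 8 = 1000)
  bit 0 = 1: r = r^2 * 11 mod 47 = 1^2 * 11 = 1*11 = 11
  bit 1 = 0: r = r^2 mod 47 = 11^2 = 27
  bit 2 = 0: r = r^2 mod 47 = 27^2 = 24
  bit 3 = 0: r = r^2 mod 47 = 24^2 = 12
  -> A = 12
B = 11^19 mod 47  (bits of 19 = 10011)
  bit 0 = 1: r = r^2 * 11 mod 47 = 1^2 * 11 = 1*11 = 11
  bit 1 = 0: r = r^2 mod 47 = 11^2 = 27
  bit 2 = 0: r = r^2 mod 47 = 27^2 = 24
  bit 3 = 1: r = r^2 * 11 mod 47 = 24^2 * 11 = 12*11 = 38
  bit 4 = 1: r = r^2 * 11 mod 47 = 38^2 * 11 = 34*11 = 45
  -> B = 45
s = B^a = 45^8 mod 47  (bits of 8 = 1000)
  bit 0 = 1: r = r^2 * 45 mod 47 = 1^2 * 45 = 1*45 = 45
  bit 1 = 0: r = r^2 mod 47 = 45^2 = 4
  bit 2 = 0: r = r^2 mod 47 = 4^2 = 16
  bit 3 = 0: r = r^2 mod 47 = 16^2 = 21
  -> s = B^a = 21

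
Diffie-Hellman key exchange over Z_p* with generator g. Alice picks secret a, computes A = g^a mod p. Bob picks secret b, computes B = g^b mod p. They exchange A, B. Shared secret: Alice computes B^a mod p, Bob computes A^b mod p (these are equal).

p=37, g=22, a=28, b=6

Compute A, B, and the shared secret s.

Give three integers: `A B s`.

Answer: 16 27 10

Derivation:
A = 22^28 mod 37  (bits of 28 = 11100)
  bit 0 = 1: r = r^2 * 22 mod 37 = 1^2 * 22 = 1*22 = 22
  bit 1 = 1: r = r^2 * 22 mod 37 = 22^2 * 22 = 3*22 = 29
  bit 2 = 1: r = r^2 * 22 mod 37 = 29^2 * 22 = 27*22 = 2
  bit 3 = 0: r = r^2 mod 37 = 2^2 = 4
  bit 4 = 0: r = r^2 mod 37 = 4^2 = 16
  -> A = 16
B = 22^6 mod 37  (bits of 6 = 110)
  bit 0 = 1: r = r^2 * 22 mod 37 = 1^2 * 22 = 1*22 = 22
  bit 1 = 1: r = r^2 * 22 mod 37 = 22^2 * 22 = 3*22 = 29
  bit 2 = 0: r = r^2 mod 37 = 29^2 = 27
  -> B = 27
s = B^a = 27^28 mod 37  (bits of 28 = 11100)
  bit 0 = 1: r = r^2 * 27 mod 37 = 1^2 * 27 = 1*27 = 27
  bit 1 = 1: r = r^2 * 27 mod 37 = 27^2 * 27 = 26*27 = 36
  bit 2 = 1: r = r^2 * 27 mod 37 = 36^2 * 27 = 1*27 = 27
  bit 3 = 0: r = r^2 mod 37 = 27^2 = 26
  bit 4 = 0: r = r^2 mod 37 = 26^2 = 10
  -> s = B^a = 10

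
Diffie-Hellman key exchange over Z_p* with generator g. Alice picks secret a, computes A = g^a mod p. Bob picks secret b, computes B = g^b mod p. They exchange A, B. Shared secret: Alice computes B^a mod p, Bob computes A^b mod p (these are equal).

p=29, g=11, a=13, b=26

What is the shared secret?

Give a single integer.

A = 11^13 mod 29  (bits of 13 = 1101)
  bit 0 = 1: r = r^2 * 11 mod 29 = 1^2 * 11 = 1*11 = 11
  bit 1 = 1: r = r^2 * 11 mod 29 = 11^2 * 11 = 5*11 = 26
  bit 2 = 0: r = r^2 mod 29 = 26^2 = 9
  bit 3 = 1: r = r^2 * 11 mod 29 = 9^2 * 11 = 23*11 = 21
  -> A = 21
B = 11^26 mod 29  (bits of 26 = 11010)
  bit 0 = 1: r = r^2 * 11 mod 29 = 1^2 * 11 = 1*11 = 11
  bit 1 = 1: r = r^2 * 11 mod 29 = 11^2 * 11 = 5*11 = 26
  bit 2 = 0: r = r^2 mod 29 = 26^2 = 9
  bit 3 = 1: r = r^2 * 11 mod 29 = 9^2 * 11 = 23*11 = 21
  bit 4 = 0: r = r^2 mod 29 = 21^2 = 6
  -> B = 6
s = B^a = 6^13 mod 29  (bits of 13 = 1101)
  bit 0 = 1: r = r^2 * 6 mod 29 = 1^2 * 6 = 1*6 = 6
  bit 1 = 1: r = r^2 * 6 mod 29 = 6^2 * 6 = 7*6 = 13
  bit 2 = 0: r = r^2 mod 29 = 13^2 = 24
  bit 3 = 1: r = r^2 * 6 mod 29 = 24^2 * 6 = 25*6 = 5
  -> s = B^a = 5

Answer: 5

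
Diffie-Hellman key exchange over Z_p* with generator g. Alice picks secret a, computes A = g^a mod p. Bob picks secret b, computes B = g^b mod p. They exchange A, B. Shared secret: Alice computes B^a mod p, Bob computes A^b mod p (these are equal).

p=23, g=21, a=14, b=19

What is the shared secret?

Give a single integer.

Answer: 4

Derivation:
A = 21^14 mod 23  (bits of 14 = 1110)
  bit 0 = 1: r = r^2 * 21 mod 23 = 1^2 * 21 = 1*21 = 21
  bit 1 = 1: r = r^2 * 21 mod 23 = 21^2 * 21 = 4*21 = 15
  bit 2 = 1: r = r^2 * 21 mod 23 = 15^2 * 21 = 18*21 = 10
  bit 3 = 0: r = r^2 mod 23 = 10^2 = 8
  -> A = 8
B = 21^19 mod 23  (bits of 19 = 10011)
  bit 0 = 1: r = r^2 * 21 mod 23 = 1^2 * 21 = 1*21 = 21
  bit 1 = 0: r = r^2 mod 23 = 21^2 = 4
  bit 2 = 0: r = r^2 mod 23 = 4^2 = 16
  bit 3 = 1: r = r^2 * 21 mod 23 = 16^2 * 21 = 3*21 = 17
  bit 4 = 1: r = r^2 * 21 mod 23 = 17^2 * 21 = 13*21 = 20
  -> B = 20
s = B^a = 20^14 mod 23  (bits of 14 = 1110)
  bit 0 = 1: r = r^2 * 20 mod 23 = 1^2 * 20 = 1*20 = 20
  bit 1 = 1: r = r^2 * 20 mod 23 = 20^2 * 20 = 9*20 = 19
  bit 2 = 1: r = r^2 * 20 mod 23 = 19^2 * 20 = 16*20 = 21
  bit 3 = 0: r = r^2 mod 23 = 21^2 = 4
  -> s = B^a = 4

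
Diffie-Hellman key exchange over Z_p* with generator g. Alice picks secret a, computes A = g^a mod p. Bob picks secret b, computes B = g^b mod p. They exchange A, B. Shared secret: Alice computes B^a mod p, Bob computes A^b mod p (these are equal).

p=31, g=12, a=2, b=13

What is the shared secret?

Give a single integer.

Answer: 10

Derivation:
A = 12^2 mod 31  (bits of 2 = 10)
  bit 0 = 1: r = r^2 * 12 mod 31 = 1^2 * 12 = 1*12 = 12
  bit 1 = 0: r = r^2 mod 31 = 12^2 = 20
  -> A = 20
B = 12^13 mod 31  (bits of 13 = 1101)
  bit 0 = 1: r = r^2 * 12 mod 31 = 1^2 * 12 = 1*12 = 12
  bit 1 = 1: r = r^2 * 12 mod 31 = 12^2 * 12 = 20*12 = 23
  bit 2 = 0: r = r^2 mod 31 = 23^2 = 2
  bit 3 = 1: r = r^2 * 12 mod 31 = 2^2 * 12 = 4*12 = 17
  -> B = 17
s = B^a = 17^2 mod 31  (bits of 2 = 10)
  bit 0 = 1: r = r^2 * 17 mod 31 = 1^2 * 17 = 1*17 = 17
  bit 1 = 0: r = r^2 mod 31 = 17^2 = 10
  -> s = B^a = 10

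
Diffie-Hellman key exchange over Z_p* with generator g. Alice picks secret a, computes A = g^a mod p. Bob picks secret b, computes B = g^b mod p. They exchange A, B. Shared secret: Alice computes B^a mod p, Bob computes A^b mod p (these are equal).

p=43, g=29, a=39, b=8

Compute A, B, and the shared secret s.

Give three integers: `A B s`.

A = 29^39 mod 43  (bits of 39 = 100111)
  bit 0 = 1: r = r^2 * 29 mod 43 = 1^2 * 29 = 1*29 = 29
  bit 1 = 0: r = r^2 mod 43 = 29^2 = 24
  bit 2 = 0: r = r^2 mod 43 = 24^2 = 17
  bit 3 = 1: r = r^2 * 29 mod 43 = 17^2 * 29 = 31*29 = 39
  bit 4 = 1: r = r^2 * 29 mod 43 = 39^2 * 29 = 16*29 = 34
  bit 5 = 1: r = r^2 * 29 mod 43 = 34^2 * 29 = 38*29 = 27
  -> A = 27
B = 29^8 mod 43  (bits of 8 = 1000)
  bit 0 = 1: r = r^2 * 29 mod 43 = 1^2 * 29 = 1*29 = 29
  bit 1 = 0: r = r^2 mod 43 = 29^2 = 24
  bit 2 = 0: r = r^2 mod 43 = 24^2 = 17
  bit 3 = 0: r = r^2 mod 43 = 17^2 = 31
  -> B = 31
s = B^a = 31^39 mod 43  (bits of 39 = 100111)
  bit 0 = 1: r = r^2 * 31 mod 43 = 1^2 * 31 = 1*31 = 31
  bit 1 = 0: r = r^2 mod 43 = 31^2 = 15
  bit 2 = 0: r = r^2 mod 43 = 15^2 = 10
  bit 3 = 1: r = r^2 * 31 mod 43 = 10^2 * 31 = 14*31 = 4
  bit 4 = 1: r = r^2 * 31 mod 43 = 4^2 * 31 = 16*31 = 23
  bit 5 = 1: r = r^2 * 31 mod 43 = 23^2 * 31 = 13*31 = 16
  -> s = B^a = 16

Answer: 27 31 16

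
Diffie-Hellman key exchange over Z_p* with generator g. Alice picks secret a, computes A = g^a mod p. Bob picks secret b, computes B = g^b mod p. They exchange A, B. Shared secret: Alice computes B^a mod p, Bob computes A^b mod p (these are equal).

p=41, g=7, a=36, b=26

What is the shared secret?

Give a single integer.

Answer: 16

Derivation:
A = 7^36 mod 41  (bits of 36 = 100100)
  bit 0 = 1: r = r^2 * 7 mod 41 = 1^2 * 7 = 1*7 = 7
  bit 1 = 0: r = r^2 mod 41 = 7^2 = 8
  bit 2 = 0: r = r^2 mod 41 = 8^2 = 23
  bit 3 = 1: r = r^2 * 7 mod 41 = 23^2 * 7 = 37*7 = 13
  bit 4 = 0: r = r^2 mod 41 = 13^2 = 5
  bit 5 = 0: r = r^2 mod 41 = 5^2 = 25
  -> A = 25
B = 7^26 mod 41  (bits of 26 = 11010)
  bit 0 = 1: r = r^2 * 7 mod 41 = 1^2 * 7 = 1*7 = 7
  bit 1 = 1: r = r^2 * 7 mod 41 = 7^2 * 7 = 8*7 = 15
  bit 2 = 0: r = r^2 mod 41 = 15^2 = 20
  bit 3 = 1: r = r^2 * 7 mod 41 = 20^2 * 7 = 31*7 = 12
  bit 4 = 0: r = r^2 mod 41 = 12^2 = 21
  -> B = 21
s = B^a = 21^36 mod 41  (bits of 36 = 100100)
  bit 0 = 1: r = r^2 * 21 mod 41 = 1^2 * 21 = 1*21 = 21
  bit 1 = 0: r = r^2 mod 41 = 21^2 = 31
  bit 2 = 0: r = r^2 mod 41 = 31^2 = 18
  bit 3 = 1: r = r^2 * 21 mod 41 = 18^2 * 21 = 37*21 = 39
  bit 4 = 0: r = r^2 mod 41 = 39^2 = 4
  bit 5 = 0: r = r^2 mod 41 = 4^2 = 16
  -> s = B^a = 16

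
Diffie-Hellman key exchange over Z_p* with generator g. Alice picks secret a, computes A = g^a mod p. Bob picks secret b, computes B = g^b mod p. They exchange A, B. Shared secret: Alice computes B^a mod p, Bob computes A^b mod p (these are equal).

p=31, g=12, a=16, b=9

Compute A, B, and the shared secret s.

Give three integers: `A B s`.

Answer: 19 15 16

Derivation:
A = 12^16 mod 31  (bits of 16 = 10000)
  bit 0 = 1: r = r^2 * 12 mod 31 = 1^2 * 12 = 1*12 = 12
  bit 1 = 0: r = r^2 mod 31 = 12^2 = 20
  bit 2 = 0: r = r^2 mod 31 = 20^2 = 28
  bit 3 = 0: r = r^2 mod 31 = 28^2 = 9
  bit 4 = 0: r = r^2 mod 31 = 9^2 = 19
  -> A = 19
B = 12^9 mod 31  (bits of 9 = 1001)
  bit 0 = 1: r = r^2 * 12 mod 31 = 1^2 * 12 = 1*12 = 12
  bit 1 = 0: r = r^2 mod 31 = 12^2 = 20
  bit 2 = 0: r = r^2 mod 31 = 20^2 = 28
  bit 3 = 1: r = r^2 * 12 mod 31 = 28^2 * 12 = 9*12 = 15
  -> B = 15
s = B^a = 15^16 mod 31  (bits of 16 = 10000)
  bit 0 = 1: r = r^2 * 15 mod 31 = 1^2 * 15 = 1*15 = 15
  bit 1 = 0: r = r^2 mod 31 = 15^2 = 8
  bit 2 = 0: r = r^2 mod 31 = 8^2 = 2
  bit 3 = 0: r = r^2 mod 31 = 2^2 = 4
  bit 4 = 0: r = r^2 mod 31 = 4^2 = 16
  -> s = B^a = 16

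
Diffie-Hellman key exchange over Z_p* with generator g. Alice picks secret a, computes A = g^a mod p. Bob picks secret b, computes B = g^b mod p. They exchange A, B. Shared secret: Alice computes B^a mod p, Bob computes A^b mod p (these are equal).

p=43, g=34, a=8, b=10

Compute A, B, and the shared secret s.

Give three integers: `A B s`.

A = 34^8 mod 43  (bits of 8 = 1000)
  bit 0 = 1: r = r^2 * 34 mod 43 = 1^2 * 34 = 1*34 = 34
  bit 1 = 0: r = r^2 mod 43 = 34^2 = 38
  bit 2 = 0: r = r^2 mod 43 = 38^2 = 25
  bit 3 = 0: r = r^2 mod 43 = 25^2 = 23
  -> A = 23
B = 34^10 mod 43  (bits of 10 = 1010)
  bit 0 = 1: r = r^2 * 34 mod 43 = 1^2 * 34 = 1*34 = 34
  bit 1 = 0: r = r^2 mod 43 = 34^2 = 38
  bit 2 = 1: r = r^2 * 34 mod 43 = 38^2 * 34 = 25*34 = 33
  bit 3 = 0: r = r^2 mod 43 = 33^2 = 14
  -> B = 14
s = B^a = 14^8 mod 43  (bits of 8 = 1000)
  bit 0 = 1: r = r^2 * 14 mod 43 = 1^2 * 14 = 1*14 = 14
  bit 1 = 0: r = r^2 mod 43 = 14^2 = 24
  bit 2 = 0: r = r^2 mod 43 = 24^2 = 17
  bit 3 = 0: r = r^2 mod 43 = 17^2 = 31
  -> s = B^a = 31

Answer: 23 14 31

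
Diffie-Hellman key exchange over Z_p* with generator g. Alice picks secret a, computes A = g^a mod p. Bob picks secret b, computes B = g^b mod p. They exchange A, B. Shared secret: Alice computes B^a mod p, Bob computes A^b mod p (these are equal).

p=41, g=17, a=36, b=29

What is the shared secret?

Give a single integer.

A = 17^36 mod 41  (bits of 36 = 100100)
  bit 0 = 1: r = r^2 * 17 mod 41 = 1^2 * 17 = 1*17 = 17
  bit 1 = 0: r = r^2 mod 41 = 17^2 = 2
  bit 2 = 0: r = r^2 mod 41 = 2^2 = 4
  bit 3 = 1: r = r^2 * 17 mod 41 = 4^2 * 17 = 16*17 = 26
  bit 4 = 0: r = r^2 mod 41 = 26^2 = 20
  bit 5 = 0: r = r^2 mod 41 = 20^2 = 31
  -> A = 31
B = 17^29 mod 41  (bits of 29 = 11101)
  bit 0 = 1: r = r^2 * 17 mod 41 = 1^2 * 17 = 1*17 = 17
  bit 1 = 1: r = r^2 * 17 mod 41 = 17^2 * 17 = 2*17 = 34
  bit 2 = 1: r = r^2 * 17 mod 41 = 34^2 * 17 = 8*17 = 13
  bit 3 = 0: r = r^2 mod 41 = 13^2 = 5
  bit 4 = 1: r = r^2 * 17 mod 41 = 5^2 * 17 = 25*17 = 15
  -> B = 15
s = B^a = 15^36 mod 41  (bits of 36 = 100100)
  bit 0 = 1: r = r^2 * 15 mod 41 = 1^2 * 15 = 1*15 = 15
  bit 1 = 0: r = r^2 mod 41 = 15^2 = 20
  bit 2 = 0: r = r^2 mod 41 = 20^2 = 31
  bit 3 = 1: r = r^2 * 15 mod 41 = 31^2 * 15 = 18*15 = 24
  bit 4 = 0: r = r^2 mod 41 = 24^2 = 2
  bit 5 = 0: r = r^2 mod 41 = 2^2 = 4
  -> s = B^a = 4

Answer: 4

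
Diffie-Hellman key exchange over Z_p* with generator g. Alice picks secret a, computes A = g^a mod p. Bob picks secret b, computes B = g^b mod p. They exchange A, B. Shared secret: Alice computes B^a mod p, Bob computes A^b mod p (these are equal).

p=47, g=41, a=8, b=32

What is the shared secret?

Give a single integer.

Answer: 28

Derivation:
A = 41^8 mod 47  (bits of 8 = 1000)
  bit 0 = 1: r = r^2 * 41 mod 47 = 1^2 * 41 = 1*41 = 41
  bit 1 = 0: r = r^2 mod 47 = 41^2 = 36
  bit 2 = 0: r = r^2 mod 47 = 36^2 = 27
  bit 3 = 0: r = r^2 mod 47 = 27^2 = 24
  -> A = 24
B = 41^32 mod 47  (bits of 32 = 100000)
  bit 0 = 1: r = r^2 * 41 mod 47 = 1^2 * 41 = 1*41 = 41
  bit 1 = 0: r = r^2 mod 47 = 41^2 = 36
  bit 2 = 0: r = r^2 mod 47 = 36^2 = 27
  bit 3 = 0: r = r^2 mod 47 = 27^2 = 24
  bit 4 = 0: r = r^2 mod 47 = 24^2 = 12
  bit 5 = 0: r = r^2 mod 47 = 12^2 = 3
  -> B = 3
s = B^a = 3^8 mod 47  (bits of 8 = 1000)
  bit 0 = 1: r = r^2 * 3 mod 47 = 1^2 * 3 = 1*3 = 3
  bit 1 = 0: r = r^2 mod 47 = 3^2 = 9
  bit 2 = 0: r = r^2 mod 47 = 9^2 = 34
  bit 3 = 0: r = r^2 mod 47 = 34^2 = 28
  -> s = B^a = 28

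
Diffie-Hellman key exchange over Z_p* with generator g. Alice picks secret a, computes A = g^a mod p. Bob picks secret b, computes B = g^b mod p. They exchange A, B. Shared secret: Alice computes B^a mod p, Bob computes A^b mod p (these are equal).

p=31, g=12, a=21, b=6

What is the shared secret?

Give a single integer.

Answer: 2

Derivation:
A = 12^21 mod 31  (bits of 21 = 10101)
  bit 0 = 1: r = r^2 * 12 mod 31 = 1^2 * 12 = 1*12 = 12
  bit 1 = 0: r = r^2 mod 31 = 12^2 = 20
  bit 2 = 1: r = r^2 * 12 mod 31 = 20^2 * 12 = 28*12 = 26
  bit 3 = 0: r = r^2 mod 31 = 26^2 = 25
  bit 4 = 1: r = r^2 * 12 mod 31 = 25^2 * 12 = 5*12 = 29
  -> A = 29
B = 12^6 mod 31  (bits of 6 = 110)
  bit 0 = 1: r = r^2 * 12 mod 31 = 1^2 * 12 = 1*12 = 12
  bit 1 = 1: r = r^2 * 12 mod 31 = 12^2 * 12 = 20*12 = 23
  bit 2 = 0: r = r^2 mod 31 = 23^2 = 2
  -> B = 2
s = B^a = 2^21 mod 31  (bits of 21 = 10101)
  bit 0 = 1: r = r^2 * 2 mod 31 = 1^2 * 2 = 1*2 = 2
  bit 1 = 0: r = r^2 mod 31 = 2^2 = 4
  bit 2 = 1: r = r^2 * 2 mod 31 = 4^2 * 2 = 16*2 = 1
  bit 3 = 0: r = r^2 mod 31 = 1^2 = 1
  bit 4 = 1: r = r^2 * 2 mod 31 = 1^2 * 2 = 1*2 = 2
  -> s = B^a = 2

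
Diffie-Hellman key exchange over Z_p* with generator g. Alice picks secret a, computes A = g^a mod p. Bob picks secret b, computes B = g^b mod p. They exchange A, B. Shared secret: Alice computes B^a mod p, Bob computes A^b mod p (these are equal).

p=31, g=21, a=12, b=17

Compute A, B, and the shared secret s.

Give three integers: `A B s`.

A = 21^12 mod 31  (bits of 12 = 1100)
  bit 0 = 1: r = r^2 * 21 mod 31 = 1^2 * 21 = 1*21 = 21
  bit 1 = 1: r = r^2 * 21 mod 31 = 21^2 * 21 = 7*21 = 23
  bit 2 = 0: r = r^2 mod 31 = 23^2 = 2
  bit 3 = 0: r = r^2 mod 31 = 2^2 = 4
  -> A = 4
B = 21^17 mod 31  (bits of 17 = 10001)
  bit 0 = 1: r = r^2 * 21 mod 31 = 1^2 * 21 = 1*21 = 21
  bit 1 = 0: r = r^2 mod 31 = 21^2 = 7
  bit 2 = 0: r = r^2 mod 31 = 7^2 = 18
  bit 3 = 0: r = r^2 mod 31 = 18^2 = 14
  bit 4 = 1: r = r^2 * 21 mod 31 = 14^2 * 21 = 10*21 = 24
  -> B = 24
s = B^a = 24^12 mod 31  (bits of 12 = 1100)
  bit 0 = 1: r = r^2 * 24 mod 31 = 1^2 * 24 = 1*24 = 24
  bit 1 = 1: r = r^2 * 24 mod 31 = 24^2 * 24 = 18*24 = 29
  bit 2 = 0: r = r^2 mod 31 = 29^2 = 4
  bit 3 = 0: r = r^2 mod 31 = 4^2 = 16
  -> s = B^a = 16

Answer: 4 24 16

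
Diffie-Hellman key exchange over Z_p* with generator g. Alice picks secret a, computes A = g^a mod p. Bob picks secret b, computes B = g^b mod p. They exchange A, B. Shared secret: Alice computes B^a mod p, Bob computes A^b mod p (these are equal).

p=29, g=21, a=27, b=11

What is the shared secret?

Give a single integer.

Answer: 19

Derivation:
A = 21^27 mod 29  (bits of 27 = 11011)
  bit 0 = 1: r = r^2 * 21 mod 29 = 1^2 * 21 = 1*21 = 21
  bit 1 = 1: r = r^2 * 21 mod 29 = 21^2 * 21 = 6*21 = 10
  bit 2 = 0: r = r^2 mod 29 = 10^2 = 13
  bit 3 = 1: r = r^2 * 21 mod 29 = 13^2 * 21 = 24*21 = 11
  bit 4 = 1: r = r^2 * 21 mod 29 = 11^2 * 21 = 5*21 = 18
  -> A = 18
B = 21^11 mod 29  (bits of 11 = 1011)
  bit 0 = 1: r = r^2 * 21 mod 29 = 1^2 * 21 = 1*21 = 21
  bit 1 = 0: r = r^2 mod 29 = 21^2 = 6
  bit 2 = 1: r = r^2 * 21 mod 29 = 6^2 * 21 = 7*21 = 2
  bit 3 = 1: r = r^2 * 21 mod 29 = 2^2 * 21 = 4*21 = 26
  -> B = 26
s = B^a = 26^27 mod 29  (bits of 27 = 11011)
  bit 0 = 1: r = r^2 * 26 mod 29 = 1^2 * 26 = 1*26 = 26
  bit 1 = 1: r = r^2 * 26 mod 29 = 26^2 * 26 = 9*26 = 2
  bit 2 = 0: r = r^2 mod 29 = 2^2 = 4
  bit 3 = 1: r = r^2 * 26 mod 29 = 4^2 * 26 = 16*26 = 10
  bit 4 = 1: r = r^2 * 26 mod 29 = 10^2 * 26 = 13*26 = 19
  -> s = B^a = 19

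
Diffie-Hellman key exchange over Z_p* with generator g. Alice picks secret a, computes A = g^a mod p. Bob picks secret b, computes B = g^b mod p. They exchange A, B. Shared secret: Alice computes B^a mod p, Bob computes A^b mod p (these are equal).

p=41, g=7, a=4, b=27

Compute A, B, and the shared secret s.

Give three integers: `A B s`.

A = 7^4 mod 41  (bits of 4 = 100)
  bit 0 = 1: r = r^2 * 7 mod 41 = 1^2 * 7 = 1*7 = 7
  bit 1 = 0: r = r^2 mod 41 = 7^2 = 8
  bit 2 = 0: r = r^2 mod 41 = 8^2 = 23
  -> A = 23
B = 7^27 mod 41  (bits of 27 = 11011)
  bit 0 = 1: r = r^2 * 7 mod 41 = 1^2 * 7 = 1*7 = 7
  bit 1 = 1: r = r^2 * 7 mod 41 = 7^2 * 7 = 8*7 = 15
  bit 2 = 0: r = r^2 mod 41 = 15^2 = 20
  bit 3 = 1: r = r^2 * 7 mod 41 = 20^2 * 7 = 31*7 = 12
  bit 4 = 1: r = r^2 * 7 mod 41 = 12^2 * 7 = 21*7 = 24
  -> B = 24
s = B^a = 24^4 mod 41  (bits of 4 = 100)
  bit 0 = 1: r = r^2 * 24 mod 41 = 1^2 * 24 = 1*24 = 24
  bit 1 = 0: r = r^2 mod 41 = 24^2 = 2
  bit 2 = 0: r = r^2 mod 41 = 2^2 = 4
  -> s = B^a = 4

Answer: 23 24 4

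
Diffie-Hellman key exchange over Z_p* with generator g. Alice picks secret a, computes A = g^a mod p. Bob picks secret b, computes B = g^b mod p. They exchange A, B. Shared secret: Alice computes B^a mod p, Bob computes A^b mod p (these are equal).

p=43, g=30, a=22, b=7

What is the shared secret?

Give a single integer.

Answer: 36

Derivation:
A = 30^22 mod 43  (bits of 22 = 10110)
  bit 0 = 1: r = r^2 * 30 mod 43 = 1^2 * 30 = 1*30 = 30
  bit 1 = 0: r = r^2 mod 43 = 30^2 = 40
  bit 2 = 1: r = r^2 * 30 mod 43 = 40^2 * 30 = 9*30 = 12
  bit 3 = 1: r = r^2 * 30 mod 43 = 12^2 * 30 = 15*30 = 20
  bit 4 = 0: r = r^2 mod 43 = 20^2 = 13
  -> A = 13
B = 30^7 mod 43  (bits of 7 = 111)
  bit 0 = 1: r = r^2 * 30 mod 43 = 1^2 * 30 = 1*30 = 30
  bit 1 = 1: r = r^2 * 30 mod 43 = 30^2 * 30 = 40*30 = 39
  bit 2 = 1: r = r^2 * 30 mod 43 = 39^2 * 30 = 16*30 = 7
  -> B = 7
s = B^a = 7^22 mod 43  (bits of 22 = 10110)
  bit 0 = 1: r = r^2 * 7 mod 43 = 1^2 * 7 = 1*7 = 7
  bit 1 = 0: r = r^2 mod 43 = 7^2 = 6
  bit 2 = 1: r = r^2 * 7 mod 43 = 6^2 * 7 = 36*7 = 37
  bit 3 = 1: r = r^2 * 7 mod 43 = 37^2 * 7 = 36*7 = 37
  bit 4 = 0: r = r^2 mod 43 = 37^2 = 36
  -> s = B^a = 36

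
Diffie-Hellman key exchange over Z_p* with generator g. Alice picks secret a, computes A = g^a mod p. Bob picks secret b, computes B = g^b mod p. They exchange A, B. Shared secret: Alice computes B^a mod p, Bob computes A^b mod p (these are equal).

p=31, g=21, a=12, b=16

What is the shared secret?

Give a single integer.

A = 21^12 mod 31  (bits of 12 = 1100)
  bit 0 = 1: r = r^2 * 21 mod 31 = 1^2 * 21 = 1*21 = 21
  bit 1 = 1: r = r^2 * 21 mod 31 = 21^2 * 21 = 7*21 = 23
  bit 2 = 0: r = r^2 mod 31 = 23^2 = 2
  bit 3 = 0: r = r^2 mod 31 = 2^2 = 4
  -> A = 4
B = 21^16 mod 31  (bits of 16 = 10000)
  bit 0 = 1: r = r^2 * 21 mod 31 = 1^2 * 21 = 1*21 = 21
  bit 1 = 0: r = r^2 mod 31 = 21^2 = 7
  bit 2 = 0: r = r^2 mod 31 = 7^2 = 18
  bit 3 = 0: r = r^2 mod 31 = 18^2 = 14
  bit 4 = 0: r = r^2 mod 31 = 14^2 = 10
  -> B = 10
s = B^a = 10^12 mod 31  (bits of 12 = 1100)
  bit 0 = 1: r = r^2 * 10 mod 31 = 1^2 * 10 = 1*10 = 10
  bit 1 = 1: r = r^2 * 10 mod 31 = 10^2 * 10 = 7*10 = 8
  bit 2 = 0: r = r^2 mod 31 = 8^2 = 2
  bit 3 = 0: r = r^2 mod 31 = 2^2 = 4
  -> s = B^a = 4

Answer: 4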